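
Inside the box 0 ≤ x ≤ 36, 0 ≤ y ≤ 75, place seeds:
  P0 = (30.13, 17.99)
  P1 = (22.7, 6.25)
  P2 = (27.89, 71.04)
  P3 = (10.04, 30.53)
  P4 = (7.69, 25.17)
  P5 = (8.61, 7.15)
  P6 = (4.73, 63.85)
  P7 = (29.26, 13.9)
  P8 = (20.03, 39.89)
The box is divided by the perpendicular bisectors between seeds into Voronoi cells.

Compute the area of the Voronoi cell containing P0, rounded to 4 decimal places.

Area of P0's cell: 228.0689

1. box [0,36]×[0,75]: [(0, 0) (36, 0) (36, 75) (0, 75)]
2. ⊥bis P0·P1 via (26.415,12.12): [(0, 28.8375) (36, 6.0539) (36, 75) (0, 75)]  |A|=2071.9556
3. ⊥bis P0·P2 via (29.01,44.515): [(0, 43.2901) (0, 28.8375) (36, 6.0539) (36, 44.8101)]  |A|=957.7596
4. ⊥bis P0·P3 via (20.085,24.26): [(32.8286, 44.6762) (16.4456, 18.4294) (36, 6.0539) (36, 44.8101)]  |A|=419.4501
5. ⊥bis P0·P4 via (18.91,21.58): [(32.8286, 44.6762) (19.4336, 23.2164) (17.6567, 17.663) (36, 6.0539) (36, 44.8101)]  |A|=415.4063
6. ⊥bis P0·P5 via (19.37,12.57): [(32.8286, 44.6762) (19.4336, 23.2164) (17.6567, 17.663) (36, 6.0539) (36, 44.8101)]  |A|=415.4063
7. ⊥bis P0·P6 via (17.43,40.92): [(32.8286, 44.6762) (19.4336, 23.2164) (17.6567, 17.663) (36, 6.0539) (36, 44.8101)]  |A|=415.4063
8. ⊥bis P0·P7 via (29.695,15.945): [(32.8286, 44.6762) (19.4336, 23.2164) (17.9092, 18.452) (36, 14.6038) (36, 44.8101)]  |A|=329.3657
9. ⊥bis P0·P8 via (25.08,28.94): [(22.1679, 27.597) (19.4336, 23.2164) (17.9092, 18.452) (36, 14.6038) (36, 33.9762)]  |A|=228.0689
10. canonical 5-gon: [(22.1679, 27.597) (19.4336, 23.2164) (17.9092, 18.452) (36, 14.6038) (36, 33.9762)]
11. shoelace: 228.0689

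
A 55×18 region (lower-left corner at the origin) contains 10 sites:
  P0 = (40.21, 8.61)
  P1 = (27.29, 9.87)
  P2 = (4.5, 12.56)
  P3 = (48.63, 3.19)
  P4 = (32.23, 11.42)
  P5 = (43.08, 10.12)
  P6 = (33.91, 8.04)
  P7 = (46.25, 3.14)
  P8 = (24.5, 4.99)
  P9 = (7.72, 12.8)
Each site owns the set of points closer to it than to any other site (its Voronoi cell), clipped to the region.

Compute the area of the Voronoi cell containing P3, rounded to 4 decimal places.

1. box [0,55]×[0,18]: [(0, 0) (55, 0) (55, 18) (0, 18)]
2. ⊥bis P3·P0 via (44.42,5.9): [(40.6221, 0) (55, 0) (55, 18) (52.2088, 18)]  |A|=154.5212
3. ⊥bis P3·P1 via (37.96,6.53): [(40.6221, 0) (55, 0) (55, 18) (52.2088, 18)]  |A|=154.5212
4. ⊥bis P3·P2 via (26.565,7.875): [(40.6221, 0) (55, 0) (55, 18) (52.2088, 18)]  |A|=154.5212
5. ⊥bis P3·P4 via (40.43,7.305): [(40.6221, 0) (55, 0) (55, 18) (52.2088, 18)]  |A|=154.5212
6. ⊥bis P3·P5 via (45.855,6.655): [(43.8962, 5.0863) (40.6221, 0) (55, 0) (55, 13.9789)]  |A|=114.1744
7. ⊥bis P3·P6 via (41.27,5.615): [(43.8962, 5.0863) (40.6221, 0) (55, 0) (55, 13.9789)]  |A|=114.1744
8. ⊥bis P3·P7 via (47.44,3.165): [(47.3417, 7.8456) (47.5065, 0) (55, 0) (55, 13.9789)]  |A|=82.9232
9. ⊥bis P3·P8 via (36.565,4.09): [(47.3417, 7.8456) (47.5065, 0) (55, 0) (55, 13.9789)]  |A|=82.9232
10. ⊥bis P3·P9 via (28.175,7.995): [(47.3417, 7.8456) (47.5065, 0) (55, 0) (55, 13.9789)]  |A|=82.9232
11. canonical 4-gon: [(47.3417, 7.8456) (47.5065, 0) (55, 0) (55, 13.9789)]
12. shoelace: 82.9232

Area of P3's cell: 82.9232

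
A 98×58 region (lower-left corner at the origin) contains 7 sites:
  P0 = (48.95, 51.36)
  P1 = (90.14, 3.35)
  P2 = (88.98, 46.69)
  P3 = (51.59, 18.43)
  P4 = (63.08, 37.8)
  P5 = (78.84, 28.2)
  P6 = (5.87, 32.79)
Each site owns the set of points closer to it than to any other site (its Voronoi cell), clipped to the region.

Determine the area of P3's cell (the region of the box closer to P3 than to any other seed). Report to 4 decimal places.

Area of P3's cell: 1303.4774

1. box [0,98]×[0,58]: [(0, 0) (98, 0) (98, 58) (0, 58)]
2. ⊥bis P3·P0 via (50.27,34.895): [(0, 30.8649) (0, 0) (98, 0) (98, 38.7215)]  |A|=3409.732
3. ⊥bis P3·P1 via (70.865,10.89): [(81.2261, 37.3768) (0, 30.8649) (0, 0) (66.605, 0)]  |A|=2498.2558
4. ⊥bis P3·P2 via (70.285,32.56): [(76.2531, 24.6638) (67.4775, 36.2745) (0, 30.8649) (0, 0) (66.605, 0)]  |A|=2413.6042
5. ⊥bis P3·P4 via (57.335,28.115): [(73.7858, 18.3566) (46.4249, 34.5867) (0, 30.8649) (0, 0) (66.605, 0)]  |A|=2177.6732
6. ⊥bis P3·P5 via (65.215,23.315): [(70.2414, 9.2957) (65.1578, 23.4747) (46.4249, 34.5867) (0, 30.8649) (0, 0) (66.605, 0)]  |A|=2129.5141
7. ⊥bis P3·P6 via (28.73,25.61): [(70.2414, 9.2957) (65.1578, 23.4747) (46.4249, 34.5867) (31.1652, 33.3634) (20.6863, 0) (66.605, 0)]  |A|=1303.4774
8. canonical 6-gon: [(70.2414, 9.2957) (65.1578, 23.4747) (46.4249, 34.5867) (31.1652, 33.3634) (20.6863, 0) (66.605, 0)]
9. shoelace: 1303.4774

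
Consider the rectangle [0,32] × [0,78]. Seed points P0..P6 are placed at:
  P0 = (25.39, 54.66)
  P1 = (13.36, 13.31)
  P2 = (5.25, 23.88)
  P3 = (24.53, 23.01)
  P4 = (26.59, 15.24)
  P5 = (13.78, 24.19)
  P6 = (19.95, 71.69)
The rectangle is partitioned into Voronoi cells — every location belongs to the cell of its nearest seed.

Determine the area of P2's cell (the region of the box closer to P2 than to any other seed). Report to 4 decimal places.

1. box [0,32]×[0,78]: [(0, 0) (32, 0) (32, 78) (0, 78)]
2. ⊥bis P2·P0 via (15.32,39.27): [(0, 49.2942) (0, 0) (32, 0) (32, 28.3559)]  |A|=1242.402
3. ⊥bis P2·P1 via (9.305,18.595): [(26.6172, 31.878) (0, 49.2942) (0, 11.4556)]  |A|=503.5781
4. ⊥bis P2·P3 via (14.89,23.445): [(14.8636, 22.8599) (15.5959, 39.0894) (0, 49.2942) (0, 11.4556)]  |A|=411.503
5. ⊥bis P2·P4 via (15.92,19.56): [(14.8636, 22.8599) (15.5959, 39.0894) (0, 49.2942) (0, 11.4556)]  |A|=411.503
6. ⊥bis P2·P5 via (9.515,24.035): [(9.7016, 18.8993) (8.8064, 43.532) (0, 49.2942) (0, 11.4556)]  |A|=289.432
7. ⊥bis P2·P6 via (12.6,47.785): [(9.7016, 18.8993) (8.8064, 43.532) (0, 49.2942) (0, 11.4556)]  |A|=289.432
8. canonical 4-gon: [(9.7016, 18.8993) (8.8064, 43.532) (0, 49.2942) (0, 11.4556)]
9. shoelace: 289.432

Area of P2's cell: 289.4320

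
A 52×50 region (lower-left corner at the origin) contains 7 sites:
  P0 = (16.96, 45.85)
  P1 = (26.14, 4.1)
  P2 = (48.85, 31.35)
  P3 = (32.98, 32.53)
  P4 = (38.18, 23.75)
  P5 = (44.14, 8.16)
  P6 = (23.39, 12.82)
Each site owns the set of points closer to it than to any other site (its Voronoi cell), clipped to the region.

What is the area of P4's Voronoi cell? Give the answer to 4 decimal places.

1. box [0,52]×[0,50]: [(0, 0) (52, 0) (52, 50) (0, 50)]
2. ⊥bis P4·P0 via (27.57,34.8): [(0, 8.3278) (0, 0) (52, 0) (52, 50) (43.4003, 50)]  |A|=1695.7062
3. ⊥bis P4·P1 via (32.16,13.925): [(16.0864, 23.7737) (52, 1.7686) (52, 50) (43.4003, 50)]  |A|=978.8507
4. ⊥bis P4·P2 via (43.515,27.55): [(33.9723, 40.9474) (16.0864, 23.7737) (52, 1.7686) (52, 15.6375)]  |A|=630.1883
5. ⊥bis P4·P3 via (35.58,28.14): [(40.8652, 31.2702) (22.0441, 20.1233) (52, 1.7686) (52, 15.6375)]  |A|=416.9001
6. ⊥bis P4·P5 via (41.16,15.955): [(49.5023, 19.1442) (40.8652, 31.2702) (22.0441, 20.1233) (33.5777, 13.0563)]  |A|=253.6273
7. ⊥bis P4·P6 via (30.785,18.285): [(34.4131, 13.3757) (49.5023, 19.1442) (40.8652, 31.2702) (27.179, 23.1645)]  |A|=212.7014
8. canonical 4-gon: [(34.4131, 13.3757) (49.5023, 19.1442) (40.8652, 31.2702) (27.179, 23.1645)]
9. shoelace: 212.7014

Area of P4's cell: 212.7014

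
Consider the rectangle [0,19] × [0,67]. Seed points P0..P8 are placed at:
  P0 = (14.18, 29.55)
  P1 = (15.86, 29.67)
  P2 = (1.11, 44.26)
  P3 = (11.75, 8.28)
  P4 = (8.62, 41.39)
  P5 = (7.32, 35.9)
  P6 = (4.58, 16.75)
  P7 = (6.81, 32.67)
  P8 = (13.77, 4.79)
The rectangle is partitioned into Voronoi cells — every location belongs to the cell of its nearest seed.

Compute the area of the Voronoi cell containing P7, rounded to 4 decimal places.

1. box [0,19]×[0,67]: [(0, 0) (19, 0) (19, 67) (0, 67)]
2. ⊥bis P7·P0 via (10.495,31.11): [(0, 6.3189) (19, 51.2003) (19, 67) (0, 67)]  |A|=726.567
3. ⊥bis P7·P1 via (11.335,31.17): [(0, 6.3189) (14.2751, 40.0392) (19, 54.2928) (19, 67) (0, 67)]  |A|=719.2613
4. ⊥bis P7·P2 via (3.96,38.465): [(0, 36.5175) (0, 6.3189) (14.2751, 40.0392) (15.6608, 44.2195)]  |A|=242.9399
5. ⊥bis P7·P3 via (9.28,20.475): [(0, 36.5175) (0, 18.5954) (5.6845, 19.7468) (14.2751, 40.0392) (15.6608, 44.2195)]  |A|=208.047
6. ⊥bis P7·P4 via (7.715,37.03): [(3.0226, 38.004) (0, 36.5175) (0, 18.5954) (5.6845, 19.7468) (12.5742, 36.0214)]  |A|=165.0636
7. ⊥bis P7·P5 via (7.065,34.285): [(0, 35.4005) (0, 18.5954) (5.6845, 19.7468) (11.54, 33.5784)]  |A|=132.9076
8. ⊥bis P7·P6 via (5.695,24.71): [(0, 35.4005) (0, 25.5077) (7.6686, 24.4335) (11.54, 33.5784)]  |A|=94.2248
9. ⊥bis P7·P8 via (10.29,18.73): [(0, 35.4005) (0, 25.5077) (7.6686, 24.4335) (11.54, 33.5784)]  |A|=94.2248
10. canonical 4-gon: [(0, 35.4005) (0, 25.5077) (7.6686, 24.4335) (11.54, 33.5784)]
11. shoelace: 94.2248

Area of P7's cell: 94.2248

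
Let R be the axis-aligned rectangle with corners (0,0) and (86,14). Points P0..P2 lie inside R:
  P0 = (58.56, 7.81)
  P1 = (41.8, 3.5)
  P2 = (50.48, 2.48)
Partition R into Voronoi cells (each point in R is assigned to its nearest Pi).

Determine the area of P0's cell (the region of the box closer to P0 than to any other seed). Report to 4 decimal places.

1. box [0,86]×[0,14]: [(0, 0) (86, 0) (86, 14) (0, 14)]
2. ⊥bis P0·P1 via (50.18,5.655): [(51.6342, 0) (86, 0) (86, 14) (48.034, 14)]  |A|=506.3223
3. ⊥bis P0·P2 via (54.52,5.145): [(57.9139, 0) (86, 0) (86, 14) (48.6788, 14)]  |A|=457.8512
4. canonical 4-gon: [(57.9139, 0) (86, 0) (86, 14) (48.6788, 14)]
5. shoelace: 457.8512

Area of P0's cell: 457.8512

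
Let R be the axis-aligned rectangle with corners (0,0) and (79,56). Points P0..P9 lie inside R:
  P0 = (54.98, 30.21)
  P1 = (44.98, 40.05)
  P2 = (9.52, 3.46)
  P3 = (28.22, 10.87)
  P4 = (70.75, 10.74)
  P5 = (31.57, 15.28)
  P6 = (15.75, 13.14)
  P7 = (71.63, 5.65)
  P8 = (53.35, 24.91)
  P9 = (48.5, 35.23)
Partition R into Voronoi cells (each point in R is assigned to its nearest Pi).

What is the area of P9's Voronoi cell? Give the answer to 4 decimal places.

Area of P9's cell: 189.1573

1. box [0,79]×[0,56]: [(0, 0) (79, 0) (79, 56) (0, 56)]
2. ⊥bis P9·P0 via (51.74,32.72): [(0, 0) (26.3921, 0) (69.7748, 56) (0, 56)]  |A|=2692.6736
3. ⊥bis P9·P1 via (46.74,37.64): [(0, 3.5062) (0, 0) (26.3921, 0) (67.0313, 52.4585)]  |A|=809.7583
4. ⊥bis P9·P2 via (29.01,19.345): [(26.2781, 22.6969) (35.3512, 11.5647) (67.0313, 52.4585)]  |A|=361.85
5. ⊥bis P9·P3 via (38.36,23.05): [(32.9401, 27.5621) (41.9399, 20.0697) (67.0313, 52.4585)]  |A|=239.7433
6. ⊥bis P9·P4 via (59.625,22.985): [(32.9401, 27.5621) (41.9399, 20.0697) (67.0313, 52.4585)]  |A|=239.7433
7. ⊥bis P9·P5 via (40.035,25.255): [(35.2922, 29.2798) (43.608, 22.2229) (67.0313, 52.4585)]  |A|=208.3638
8. ⊥bis P9·P6 via (32.125,24.185): [(35.2922, 29.2798) (43.608, 22.2229) (67.0313, 52.4585)]  |A|=208.3638
9. ⊥bis P9·P7 via (60.065,20.44): [(35.2922, 29.2798) (43.608, 22.2229) (67.0313, 52.4585)]  |A|=208.3638
10. ⊥bis P9·P8 via (50.925,30.07): [(35.2922, 29.2798) (40.2647, 25.0601) (48.9783, 29.1551) (67.0313, 52.4585)]  |A|=189.1573
11. canonical 4-gon: [(35.2922, 29.2798) (40.2647, 25.0601) (48.9783, 29.1551) (67.0313, 52.4585)]
12. shoelace: 189.1573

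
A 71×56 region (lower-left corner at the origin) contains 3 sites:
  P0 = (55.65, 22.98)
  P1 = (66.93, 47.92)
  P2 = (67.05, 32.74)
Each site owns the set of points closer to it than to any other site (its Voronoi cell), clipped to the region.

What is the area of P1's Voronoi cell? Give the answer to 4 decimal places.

Area of P1's cell: 593.6756

1. box [0,71]×[0,56]: [(0, 0) (71, 0) (71, 56) (0, 56)]
2. ⊥bis P1·P0 via (61.29,35.45): [(71, 31.0583) (71, 56) (15.8541, 56)]  |A|=687.7161
3. ⊥bis P1·P2 via (66.99,40.33): [(50.7836, 40.2019) (71, 40.3617) (71, 56) (15.8541, 56)]  |A|=593.6756
4. canonical 4-gon: [(50.7836, 40.2019) (71, 40.3617) (71, 56) (15.8541, 56)]
5. shoelace: 593.6756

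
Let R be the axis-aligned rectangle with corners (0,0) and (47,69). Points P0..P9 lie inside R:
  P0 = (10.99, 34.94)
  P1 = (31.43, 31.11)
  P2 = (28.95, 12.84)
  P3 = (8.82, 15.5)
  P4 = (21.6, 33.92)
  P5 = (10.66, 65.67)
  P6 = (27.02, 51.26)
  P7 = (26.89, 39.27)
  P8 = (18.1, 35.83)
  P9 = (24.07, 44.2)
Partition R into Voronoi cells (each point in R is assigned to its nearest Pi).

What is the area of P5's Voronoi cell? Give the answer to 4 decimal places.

Area of P5's cell: 370.3857

1. box [0,47]×[0,69]: [(0, 0) (47, 0) (47, 69) (0, 69)]
2. ⊥bis P5·P0 via (10.825,50.305): [(0, 50.1888) (47, 50.6935) (47, 69) (0, 69)]  |A|=872.2677
3. ⊥bis P5·P1 via (21.045,48.39): [(0, 50.1888) (24.4754, 50.4516) (47, 63.9885) (47, 69) (0, 69)]  |A|=722.5344
4. ⊥bis P5·P2 via (19.805,39.255): [(0, 50.1888) (24.4754, 50.4516) (47, 63.9885) (47, 69) (0, 69)]  |A|=722.5344
5. ⊥bis P5·P3 via (9.74,40.585): [(0, 50.1888) (24.4754, 50.4516) (47, 63.9885) (47, 69) (0, 69)]  |A|=722.5344
6. ⊥bis P5·P4 via (16.13,49.795): [(0, 50.1888) (17.8284, 50.3802) (33.129, 55.6523) (47, 63.9885) (47, 69) (0, 69)]  |A|=705.5588
7. ⊥bis P5·P6 via (18.84,58.465): [(0, 50.1888) (11.6605, 50.314) (28.1193, 69) (0, 69)]  |A|=372.3935
8. ⊥bis P5·P7 via (18.775,52.47): [(0, 50.1888) (11.6605, 50.314) (28.1193, 69) (0, 69)]  |A|=372.3935
9. ⊥bis P5·P8 via (14.38,50.75): [(0, 50.1888) (11.6605, 50.314) (28.1193, 69) (0, 69)]  |A|=372.3935
10. ⊥bis P5·P9 via (17.365,54.935): [(0, 50.1888) (9.9369, 50.2955) (13.7322, 52.666) (28.1193, 69) (0, 69)]  |A|=370.3857
11. canonical 5-gon: [(0, 50.1888) (9.9369, 50.2955) (13.7322, 52.666) (28.1193, 69) (0, 69)]
12. shoelace: 370.3857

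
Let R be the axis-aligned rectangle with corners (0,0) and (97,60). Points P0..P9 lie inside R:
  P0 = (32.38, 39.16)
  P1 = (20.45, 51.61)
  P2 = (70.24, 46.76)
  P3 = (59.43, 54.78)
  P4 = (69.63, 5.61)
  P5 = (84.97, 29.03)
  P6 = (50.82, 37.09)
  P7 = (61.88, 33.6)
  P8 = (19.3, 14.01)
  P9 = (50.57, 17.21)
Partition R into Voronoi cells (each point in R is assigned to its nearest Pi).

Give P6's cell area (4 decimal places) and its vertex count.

Area of P6's cell: 319.4193 (4 vertices)

1. box [0,97]×[0,60]: [(0, 0) (97, 0) (97, 60) (0, 60)]
2. ⊥bis P6·P0 via (41.6,38.125): [(37.3202, 0) (97, 0) (97, 60) (44.0556, 60)]  |A|=3378.7248
3. ⊥bis P6·P1 via (35.635,44.35): [(37.3202, 0) (97, 0) (97, 60) (44.0556, 60)]  |A|=3378.7248
4. ⊥bis P6·P2 via (60.53,41.925): [(37.3202, 0) (81.4061, 0) (51.5297, 60) (44.0556, 60)]  |A|=1546.801
5. ⊥bis P6·P3 via (55.125,45.935): [(43.132, 51.7722) (37.3202, 0) (81.4061, 0) (59.6235, 43.7455)]  |A|=1414.5056
6. ⊥bis P6·P4 via (60.225,21.35): [(43.132, 51.7722) (38.2424, 8.2149) (68.3559, 26.2084) (59.6235, 43.7455)]  |A|=721.4015
7. ⊥bis P6·P5 via (67.895,33.06): [(43.132, 51.7722) (38.2424, 8.2149) (65.9367, 24.7629) (66.9461, 29.0397) (59.6235, 43.7455)]  |A|=716.9579
8. ⊥bis P6·P7 via (56.35,35.345): [(59.0837, 44.0082) (43.132, 51.7722) (38.2424, 8.2149) (50.0073, 15.2447)]  |A|=503.6855
9. ⊥bis P6·P8 via (35.06,25.55): [(59.0837, 44.0082) (43.132, 51.7722) (39.5067, 19.4772) (44.8586, 12.1682) (50.0073, 15.2447)]  |A|=468.9278
10. ⊥bis P6·P9 via (50.695,27.15): [(53.7519, 27.1116) (59.0837, 44.0082) (43.132, 51.7722) (40.3825, 27.2797)]  |A|=319.4193
11. canonical 4-gon: [(53.7519, 27.1116) (59.0837, 44.0082) (43.132, 51.7722) (40.3825, 27.2797)]
12. shoelace: 319.4193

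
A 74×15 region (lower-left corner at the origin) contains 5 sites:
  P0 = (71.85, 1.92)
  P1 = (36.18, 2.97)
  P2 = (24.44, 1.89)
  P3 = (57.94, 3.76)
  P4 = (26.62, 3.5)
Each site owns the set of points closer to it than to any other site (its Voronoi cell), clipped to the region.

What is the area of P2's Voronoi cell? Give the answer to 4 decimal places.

Area of P2's cell: 329.7203

1. box [0,74]×[0,15]: [(0, 0) (74, 0) (74, 15) (0, 15)]
2. ⊥bis P2·P0 via (48.145,1.905): [(0, 0) (48.1462, 0) (48.1367, 15) (0, 15)]  |A|=722.1219
3. ⊥bis P2·P1 via (30.31,2.43): [(0, 0) (30.5335, 0) (29.1536, 15) (0, 15)]  |A|=447.6539
4. ⊥bis P2·P3 via (41.19,2.825): [(0, 0) (30.5335, 0) (29.1536, 15) (0, 15)]  |A|=447.6539
5. ⊥bis P2·P4 via (25.53,2.695): [(0, 0) (27.5203, 0) (16.4424, 15) (0, 15)]  |A|=329.7203
6. canonical 4-gon: [(0, 0) (27.5203, 0) (16.4424, 15) (0, 15)]
7. shoelace: 329.7203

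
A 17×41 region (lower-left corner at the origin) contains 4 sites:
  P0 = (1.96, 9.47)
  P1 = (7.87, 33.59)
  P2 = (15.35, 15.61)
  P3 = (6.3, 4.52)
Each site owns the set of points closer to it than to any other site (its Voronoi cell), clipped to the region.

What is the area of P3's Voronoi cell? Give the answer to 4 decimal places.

Area of P3's cell: 132.1706

1. box [0,17]×[0,41]: [(0, 0) (17, 0) (17, 41) (0, 41)]
2. ⊥bis P3·P0 via (4.13,6.995): [(0, 3.3739) (0, 0) (17, 0) (17, 18.279)]  |A|=184.0501
3. ⊥bis P3·P1 via (7.085,19.055): [(0, 3.3739) (0, 0) (17, 0) (17, 18.279)]  |A|=184.0501
4. ⊥bis P3·P2 via (10.825,10.065): [(9.171, 11.4148) (0, 3.3739) (0, 0) (17, 0) (17, 5.0259)]  |A|=132.1706
5. canonical 5-gon: [(9.171, 11.4148) (0, 3.3739) (0, 0) (17, 0) (17, 5.0259)]
6. shoelace: 132.1706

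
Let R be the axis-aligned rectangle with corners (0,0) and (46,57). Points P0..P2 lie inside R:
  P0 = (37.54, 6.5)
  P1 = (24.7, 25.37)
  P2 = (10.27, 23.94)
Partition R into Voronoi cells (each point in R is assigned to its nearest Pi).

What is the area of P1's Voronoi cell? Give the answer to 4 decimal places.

Area of P1's cell: 1195.6925

1. box [0,46]×[0,57]: [(0, 0) (46, 0) (46, 57) (0, 57)]
2. ⊥bis P1·P0 via (31.12,15.935): [(0, 0) (7.7015, 0) (46, 26.06) (46, 57) (0, 57)]  |A|=2122.9702
3. ⊥bis P1·P2 via (17.485,24.655): [(19.1559, 7.7941) (46, 26.06) (46, 57) (14.2796, 57)]  |A|=1195.6925
4. canonical 4-gon: [(19.1559, 7.7941) (46, 26.06) (46, 57) (14.2796, 57)]
5. shoelace: 1195.6925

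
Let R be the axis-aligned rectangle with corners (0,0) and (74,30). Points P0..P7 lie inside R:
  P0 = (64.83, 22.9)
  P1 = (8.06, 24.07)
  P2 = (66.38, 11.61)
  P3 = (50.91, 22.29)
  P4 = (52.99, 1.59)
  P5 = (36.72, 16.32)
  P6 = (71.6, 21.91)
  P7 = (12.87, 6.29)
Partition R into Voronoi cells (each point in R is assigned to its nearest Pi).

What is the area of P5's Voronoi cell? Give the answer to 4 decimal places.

1. box [0,74]×[0,30]: [(0, 0) (74, 0) (74, 30) (0, 30)]
2. ⊥bis P5·P0 via (50.775,19.61): [(0, 0) (55.3653, 0) (48.3429, 30) (0, 30)]  |A|=1555.6233
3. ⊥bis P5·P1 via (22.39,20.195): [(16.929, 0) (55.3653, 0) (48.3429, 30) (25.0414, 30)]  |A|=926.067
4. ⊥bis P5·P2 via (51.55,13.965): [(16.929, 0) (49.3324, 0) (51.7708, 15.3557) (48.3429, 30) (25.0414, 30)]  |A|=879.7468
5. ⊥bis P5·P3 via (43.815,19.305): [(16.929, 0) (49.3324, 0) (50.0461, 4.4944) (39.3154, 30) (25.0414, 30)]  |A|=733.3764
6. ⊥bis P5·P4 via (44.855,8.955): [(16.929, 0) (36.7476, 0) (47.1179, 11.4545) (39.3154, 30) (25.0414, 30)]  |A|=652.2366
7. ⊥bis P5·P6 via (54.16,19.115): [(16.929, 0) (36.7476, 0) (47.1179, 11.4545) (39.3154, 30) (25.0414, 30)]  |A|=652.2366
8. ⊥bis P5·P7 via (24.795,11.305): [(21.8681, 18.2649) (29.5493, 0) (36.7476, 0) (47.1179, 11.4545) (39.3154, 30) (25.0414, 30)]  |A|=536.9833
9. canonical 6-gon: [(21.8681, 18.2649) (29.5493, 0) (36.7476, 0) (47.1179, 11.4545) (39.3154, 30) (25.0414, 30)]
10. shoelace: 536.9833

Area of P5's cell: 536.9833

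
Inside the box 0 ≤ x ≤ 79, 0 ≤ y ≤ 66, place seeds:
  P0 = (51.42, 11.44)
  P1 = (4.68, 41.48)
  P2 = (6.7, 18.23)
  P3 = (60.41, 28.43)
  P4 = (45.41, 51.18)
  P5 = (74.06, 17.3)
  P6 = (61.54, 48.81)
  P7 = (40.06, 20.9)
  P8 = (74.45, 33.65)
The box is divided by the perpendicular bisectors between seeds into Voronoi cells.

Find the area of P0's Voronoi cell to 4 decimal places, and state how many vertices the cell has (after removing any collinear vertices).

Area of P0's cell: 464.7907 (4 vertices)

1. box [0,79]×[0,66]: [(0, 0) (79, 0) (79, 66) (0, 66)]
2. ⊥bis P0·P1 via (28.05,26.46): [(11.044, 0) (79, 0) (79, 66) (53.4625, 66)]  |A|=3085.2831
3. ⊥bis P0·P2 via (29.06,14.835): [(31.6834, 32.1134) (26.8075, 0) (79, 0) (79, 66) (53.4625, 66)]  |A|=2832.1736
4. ⊥bis P0·P3 via (55.915,19.935): [(31.992, 32.5935) (31.6834, 32.1134) (26.8075, 0) (79, 0) (79, 7.7199)]  |A|=1035.8002
5. ⊥bis P0·P4 via (48.415,31.31): [(37.529, 29.6637) (31.1654, 28.7013) (26.8075, 0) (79, 0) (79, 7.7199)]  |A|=1023.4116
6. ⊥bis P0·P5 via (62.74,14.37): [(62.1541, 16.6337) (37.529, 29.6637) (31.1654, 28.7013) (26.8075, 0) (66.4594, 0)]  |A|=854.0892
7. ⊥bis P0·P6 via (56.48,30.125): [(62.1541, 16.6337) (37.529, 29.6637) (31.1654, 28.7013) (26.8075, 0) (66.4594, 0)]  |A|=854.0892
8. ⊥bis P0·P7 via (45.74,16.17): [(62.1541, 16.6337) (51.0285, 22.5206) (32.2745, 0) (66.4594, 0)]  |A|=464.7907
9. ⊥bis P0·P8 via (62.935,22.545): [(62.1541, 16.6337) (51.0285, 22.5206) (32.2745, 0) (66.4594, 0)]  |A|=464.7907
10. canonical 4-gon: [(62.1541, 16.6337) (51.0285, 22.5206) (32.2745, 0) (66.4594, 0)]
11. shoelace: 464.7907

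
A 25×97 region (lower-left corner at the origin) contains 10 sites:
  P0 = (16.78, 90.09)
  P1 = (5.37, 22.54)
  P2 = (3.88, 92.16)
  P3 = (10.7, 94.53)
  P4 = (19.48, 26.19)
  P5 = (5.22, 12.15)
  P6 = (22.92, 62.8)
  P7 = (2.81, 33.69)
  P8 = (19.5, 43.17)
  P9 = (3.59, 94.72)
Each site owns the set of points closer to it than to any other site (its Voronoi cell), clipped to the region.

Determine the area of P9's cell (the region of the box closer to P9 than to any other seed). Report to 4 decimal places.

Area of P9's cell: 25.6345

1. box [0,25]×[0,97]: [(0, 0) (25, 0) (25, 97) (0, 97)]
2. ⊥bis P9·P0 via (10.185,92.405): [(0, 63.3898) (11.798, 97) (0, 97)]  |A|=198.2655
3. ⊥bis P9·P1 via (4.48,58.63): [(0, 63.3898) (11.798, 97) (0, 97)]  |A|=198.2655
4. ⊥bis P9·P2 via (3.735,93.44): [(0, 93.0169) (10.8305, 94.2438) (11.798, 97) (0, 97)]  |A|=37.8283
5. ⊥bis P9·P3 via (7.145,94.625): [(0, 93.0169) (7.1236, 93.8239) (7.2085, 97) (0, 97)]  |A|=25.6345
6. ⊥bis P9·P4 via (11.535,60.455): [(0, 93.0169) (7.1236, 93.8239) (7.2085, 97) (0, 97)]  |A|=25.6345
7. ⊥bis P9·P5 via (4.405,53.435): [(0, 93.0169) (7.1236, 93.8239) (7.2085, 97) (0, 97)]  |A|=25.6345
8. ⊥bis P9·P6 via (13.255,78.76): [(0, 93.0169) (7.1236, 93.8239) (7.2085, 97) (0, 97)]  |A|=25.6345
9. ⊥bis P9·P7 via (3.2,64.205): [(0, 93.0169) (7.1236, 93.8239) (7.2085, 97) (0, 97)]  |A|=25.6345
10. ⊥bis P9·P8 via (11.545,68.945): [(0, 93.0169) (7.1236, 93.8239) (7.2085, 97) (0, 97)]  |A|=25.6345
11. canonical 4-gon: [(0, 93.0169) (7.1236, 93.8239) (7.2085, 97) (0, 97)]
12. shoelace: 25.6345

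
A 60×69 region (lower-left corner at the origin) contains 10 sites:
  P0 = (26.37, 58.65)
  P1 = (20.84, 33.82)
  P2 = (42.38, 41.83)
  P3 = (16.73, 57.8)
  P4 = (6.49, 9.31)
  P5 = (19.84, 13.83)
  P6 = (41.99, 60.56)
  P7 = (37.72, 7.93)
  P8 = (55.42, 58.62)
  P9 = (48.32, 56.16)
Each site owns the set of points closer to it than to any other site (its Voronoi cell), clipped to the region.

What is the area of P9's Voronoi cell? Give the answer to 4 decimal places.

Area of P9's cell: 139.2292

1. box [0,60]×[0,69]: [(0, 0) (60, 0) (60, 69) (0, 69)]
2. ⊥bis P9·P0 via (37.345,57.405): [(30.833, 0) (60, 0) (60, 69) (38.6603, 69)]  |A|=1742.4801
3. ⊥bis P9·P1 via (34.58,44.99): [(35.7705, 43.5256) (60, 13.7214) (60, 69) (38.6603, 69)]  |A|=941.4944
4. ⊥bis P9·P2 via (45.35,48.995): [(36.7933, 52.5419) (60, 42.9224) (60, 69) (38.6603, 69)]  |A|=478.1932
5. ⊥bis P9·P3 via (32.525,56.98): [(36.7933, 52.5419) (60, 42.9224) (60, 69) (38.6603, 69)]  |A|=478.1932
6. ⊥bis P9·P4 via (27.405,32.735): [(36.7933, 52.5419) (60, 42.9224) (60, 69) (38.6603, 69)]  |A|=478.1932
7. ⊥bis P9·P5 via (34.08,34.995): [(36.7933, 52.5419) (60, 42.9224) (60, 69) (38.6603, 69)]  |A|=478.1932
8. ⊥bis P9·P6 via (45.155,58.36): [(40.1451, 51.1525) (60, 42.9224) (60, 69) (52.5509, 69)]  |A|=325.3589
9. ⊥bis P9·P7 via (43.02,32.045): [(40.1451, 51.1525) (60, 42.9224) (60, 69) (52.5509, 69)]  |A|=325.3589
10. ⊥bis P9·P8 via (51.87,57.39): [(49.412, 64.4843) (40.1451, 51.1525) (56.3599, 44.4312)]  |A|=139.2292
11. canonical 3-gon: [(49.412, 64.4843) (40.1451, 51.1525) (56.3599, 44.4312)]
12. shoelace: 139.2292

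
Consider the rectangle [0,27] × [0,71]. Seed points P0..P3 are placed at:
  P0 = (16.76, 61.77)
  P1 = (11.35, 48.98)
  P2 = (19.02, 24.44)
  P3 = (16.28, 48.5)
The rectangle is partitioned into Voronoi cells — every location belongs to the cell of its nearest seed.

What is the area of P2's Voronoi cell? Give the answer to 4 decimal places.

Area of P2's cell: 956.2493

1. box [0,27]×[0,71]: [(0, 0) (27, 0) (27, 71) (0, 71)]
2. ⊥bis P2·P0 via (17.89,43.105): [(0, 42.0219) (0, 0) (27, 0) (27, 43.6565)]  |A|=1156.6591
3. ⊥bis P2·P1 via (15.185,36.71): [(0, 31.9639) (0, 0) (27, 0) (27, 40.4028)]  |A|=976.9505
4. ⊥bis P2·P3 via (17.65,36.47): [(12.564, 35.8908) (0, 31.9639) (0, 0) (27, 0) (27, 37.5348)]  |A|=956.2493
5. canonical 5-gon: [(12.564, 35.8908) (0, 31.9639) (0, 0) (27, 0) (27, 37.5348)]
6. shoelace: 956.2493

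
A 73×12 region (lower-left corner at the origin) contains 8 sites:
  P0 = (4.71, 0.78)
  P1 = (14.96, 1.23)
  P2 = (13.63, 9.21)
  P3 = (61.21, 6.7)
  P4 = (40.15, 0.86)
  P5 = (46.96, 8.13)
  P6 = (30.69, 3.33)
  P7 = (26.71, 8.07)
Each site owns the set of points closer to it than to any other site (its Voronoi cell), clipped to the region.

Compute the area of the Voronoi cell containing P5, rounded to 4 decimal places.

Area of P5's cell: 142.6084

1. box [0,73]×[0,12]: [(0, 0) (73, 0) (73, 12) (0, 12)]
2. ⊥bis P5·P0 via (25.835,4.455): [(26.61, 0) (73, 0) (73, 12) (24.5224, 12)]  |A|=569.2053
3. ⊥bis P5·P1 via (30.96,4.68): [(31.9691, 0) (73, 0) (73, 12) (29.3816, 12)]  |A|=507.8955
4. ⊥bis P5·P2 via (30.295,8.67): [(30.2695, 7.8824) (31.9691, 0) (73, 0) (73, 12) (30.4029, 12)]  |A|=505.7929
5. ⊥bis P5·P3 via (54.085,7.415): [(30.2695, 7.8824) (31.9691, 0) (53.3409, 0) (54.5451, 12) (30.4029, 12)]  |A|=277.1089
6. ⊥bis P5·P4 via (43.555,4.495): [(48.3536, 0) (53.3409, 0) (54.5451, 12) (35.5431, 12)]  |A|=143.936
7. ⊥bis P5·P6 via (38.825,5.73): [(37.5221, 10.1461) (48.3536, 0) (53.3409, 0) (54.5451, 12) (36.9752, 12)]  |A|=142.6084
8. ⊥bis P5·P7 via (36.835,8.1): [(37.5221, 10.1461) (48.3536, 0) (53.3409, 0) (54.5451, 12) (36.9752, 12)]  |A|=142.6084
9. canonical 5-gon: [(37.5221, 10.1461) (48.3536, 0) (53.3409, 0) (54.5451, 12) (36.9752, 12)]
10. shoelace: 142.6084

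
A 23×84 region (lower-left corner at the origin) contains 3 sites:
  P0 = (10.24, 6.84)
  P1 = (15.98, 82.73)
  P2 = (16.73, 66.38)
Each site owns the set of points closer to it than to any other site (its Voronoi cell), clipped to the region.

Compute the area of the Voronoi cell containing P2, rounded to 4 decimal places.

Area of P2's cell: 862.6362

1. box [0,23]×[0,84]: [(0, 0) (23, 0) (23, 84) (0, 84)]
2. ⊥bis P2·P0 via (13.485,36.61): [(0, 38.0799) (23, 35.5728) (23, 84) (0, 84)]  |A|=1084.9935
3. ⊥bis P2·P1 via (16.355,74.555): [(0, 73.8048) (0, 38.0799) (23, 35.5728) (23, 74.8598)]  |A|=862.6362
4. canonical 4-gon: [(0, 73.8048) (0, 38.0799) (23, 35.5728) (23, 74.8598)]
5. shoelace: 862.6362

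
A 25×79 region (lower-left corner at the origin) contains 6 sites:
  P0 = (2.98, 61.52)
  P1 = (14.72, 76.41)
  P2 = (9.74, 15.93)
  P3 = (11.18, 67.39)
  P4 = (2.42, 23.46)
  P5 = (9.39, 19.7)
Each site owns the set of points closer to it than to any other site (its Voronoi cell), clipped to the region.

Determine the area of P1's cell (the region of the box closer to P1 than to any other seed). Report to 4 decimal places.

Area of P1's cell: 173.0848

1. box [0,25]×[0,79]: [(0, 0) (25, 0) (25, 79) (0, 79)]
2. ⊥bis P1·P0 via (8.85,68.965): [(0, 75.9428) (25, 56.2316) (25, 79) (0, 79)]  |A|=322.8209
3. ⊥bis P1·P2 via (12.23,46.17): [(0, 75.9428) (25, 56.2316) (25, 79) (0, 79)]  |A|=322.8209
4. ⊥bis P1·P3 via (12.95,71.9): [(0, 76.9824) (25, 67.1708) (25, 79) (0, 79)]  |A|=173.0848
5. ⊥bis P1·P4 via (8.57,49.935): [(0, 76.9824) (25, 67.1708) (25, 79) (0, 79)]  |A|=173.0848
6. ⊥bis P1·P5 via (12.055,48.055): [(0, 76.9824) (25, 67.1708) (25, 79) (0, 79)]  |A|=173.0848
7. canonical 4-gon: [(0, 76.9824) (25, 67.1708) (25, 79) (0, 79)]
8. shoelace: 173.0848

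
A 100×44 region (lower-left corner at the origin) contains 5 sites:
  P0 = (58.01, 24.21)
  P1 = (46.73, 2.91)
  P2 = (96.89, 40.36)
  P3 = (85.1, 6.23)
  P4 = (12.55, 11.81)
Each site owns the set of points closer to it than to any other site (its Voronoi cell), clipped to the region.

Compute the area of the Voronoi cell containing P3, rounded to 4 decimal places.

Area of P3's cell: 715.9896

1. box [0,100]×[0,44]: [(0, 0) (100, 0) (100, 44) (0, 44)]
2. ⊥bis P3·P0 via (71.555,15.22): [(61.4533, 0) (100, 0) (100, 44) (90.6567, 44)]  |A|=1053.581
3. ⊥bis P3·P1 via (65.915,4.57): [(65.7502, 6.4741) (66.3104, 0) (100, 0) (100, 44) (90.6567, 44)]  |A|=1037.8581
4. ⊥bis P3·P2 via (90.995,23.295): [(79.5407, 27.2518) (65.7502, 6.4741) (66.3104, 0) (100, 0) (100, 20.1843)]  |A|=715.9896
5. ⊥bis P3·P4 via (48.825,9.02): [(79.5407, 27.2518) (65.7502, 6.4741) (66.3104, 0) (100, 0) (100, 20.1843)]  |A|=715.9896
6. canonical 5-gon: [(79.5407, 27.2518) (65.7502, 6.4741) (66.3104, 0) (100, 0) (100, 20.1843)]
7. shoelace: 715.9896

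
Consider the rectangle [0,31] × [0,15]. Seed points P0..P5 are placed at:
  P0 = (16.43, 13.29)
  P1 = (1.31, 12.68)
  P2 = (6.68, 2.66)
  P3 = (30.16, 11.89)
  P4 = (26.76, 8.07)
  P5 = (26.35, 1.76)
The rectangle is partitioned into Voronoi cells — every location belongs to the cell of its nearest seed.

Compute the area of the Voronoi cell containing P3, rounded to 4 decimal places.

1. box [0,31]×[0,15]: [(0, 0) (31, 0) (31, 15) (0, 15)]
2. ⊥bis P3·P0 via (23.295,12.59): [(22.0112, 0) (31, 0) (31, 15) (23.5407, 15)]  |A|=123.3601
3. ⊥bis P3·P1 via (15.735,12.285): [(22.0112, 0) (31, 0) (31, 15) (23.5407, 15)]  |A|=123.3601
4. ⊥bis P3·P2 via (18.42,7.275): [(22.0112, 0) (31, 0) (31, 15) (23.5407, 15)]  |A|=123.3601
5. ⊥bis P3·P4 via (28.46,9.98): [(23.4808, 14.4118) (31, 7.7193) (31, 15) (23.5407, 15)]  |A|=29.5666
6. ⊥bis P3·P5 via (28.255,6.825): [(23.4808, 14.4118) (31, 7.7193) (31, 15) (23.5407, 15)]  |A|=29.5666
7. canonical 4-gon: [(23.4808, 14.4118) (31, 7.7193) (31, 15) (23.5407, 15)]
8. shoelace: 29.5666

Area of P3's cell: 29.5666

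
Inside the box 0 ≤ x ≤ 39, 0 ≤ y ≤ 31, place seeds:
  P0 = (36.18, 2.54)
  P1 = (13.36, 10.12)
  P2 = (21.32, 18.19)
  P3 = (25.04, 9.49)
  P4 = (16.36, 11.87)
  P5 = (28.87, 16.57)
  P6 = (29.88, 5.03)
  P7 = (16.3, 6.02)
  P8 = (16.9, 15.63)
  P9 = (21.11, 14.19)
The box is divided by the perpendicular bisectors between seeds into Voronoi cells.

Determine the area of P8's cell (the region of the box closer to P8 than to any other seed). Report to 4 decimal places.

Area of P8's cell: 210.7127

1. box [0,39]×[0,31]: [(0, 0) (39, 0) (39, 31) (0, 31)]
2. ⊥bis P8·P0 via (26.54,9.085): [(0, 0) (20.3718, 0) (39, 27.4371) (39, 31) (0, 31)]  |A|=953.4484
3. ⊥bis P8·P1 via (15.13,12.875): [(0, 22.5955) (24.8663, 6.6198) (39, 27.4371) (39, 31) (0, 31)]  |A|=605.0868
4. ⊥bis P8·P2 via (19.11,16.91): [(0, 22.5955) (24.8663, 6.6198) (24.9762, 6.7817) (10.9493, 31) (0, 31)]  |A|=240.4333
5. ⊥bis P8·P3 via (20.97,12.56): [(0, 22.5955) (19.2237, 10.2449) (21.343, 13.0545) (10.9493, 31) (0, 31)]  |A|=228.0263
6. ⊥bis P8·P4 via (16.63,13.75): [(0, 22.5955) (12.9441, 14.2794) (21.3313, 13.0748) (10.9493, 31) (0, 31)]  |A|=214.8516
7. ⊥bis P8·P5 via (22.885,16.1): [(0, 22.5955) (12.9441, 14.2794) (21.3313, 13.0748) (10.9493, 31) (0, 31)]  |A|=214.8516
8. ⊥bis P8·P6 via (23.39,10.33): [(0, 22.5955) (12.9441, 14.2794) (21.3313, 13.0748) (10.9493, 31) (0, 31)]  |A|=214.8516
9. ⊥bis P8·P7 via (16.6,10.825): [(0, 22.5955) (12.9441, 14.2794) (21.3313, 13.0748) (10.9493, 31) (0, 31)]  |A|=214.8516
10. ⊥bis P8·P9 via (19.005,14.91): [(0, 22.5955) (12.9441, 14.2794) (18.5156, 13.4792) (19.4741, 16.2814) (10.9493, 31) (0, 31)]  |A|=210.7127
11. canonical 6-gon: [(0, 22.5955) (12.9441, 14.2794) (18.5156, 13.4792) (19.4741, 16.2814) (10.9493, 31) (0, 31)]
12. shoelace: 210.7127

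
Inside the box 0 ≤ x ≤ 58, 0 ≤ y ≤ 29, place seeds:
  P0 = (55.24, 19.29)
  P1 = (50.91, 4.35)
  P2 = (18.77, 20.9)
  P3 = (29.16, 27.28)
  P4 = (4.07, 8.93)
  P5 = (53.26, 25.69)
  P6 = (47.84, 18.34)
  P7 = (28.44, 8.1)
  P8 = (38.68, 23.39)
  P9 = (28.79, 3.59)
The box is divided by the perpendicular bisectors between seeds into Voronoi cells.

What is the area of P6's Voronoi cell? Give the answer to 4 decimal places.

1. box [0,58]×[0,29]: [(0, 0) (58, 0) (58, 29) (0, 29)]
2. ⊥bis P6·P0 via (51.54,18.815): [(0, 0) (53.9554, 0) (50.2325, 29) (0, 29)]  |A|=1510.7246
3. ⊥bis P6·P1 via (49.375,11.345): [(0, 0.51) (52.4134, 12.0118) (50.2325, 29) (0, 29)]  |A|=1173.3088
4. ⊥bis P6·P2 via (33.305,19.62): [(32.2452, 7.586) (52.4134, 12.0118) (50.2325, 29) (34.131, 29)]  |A|=348.5348
5. ⊥bis P6·P3 via (38.5,22.81): [(32.4778, 10.2267) (32.2452, 7.586) (52.4134, 12.0118) (50.2325, 29) (41.4625, 29)]  |A|=279.7173
6. ⊥bis P6·P4 via (25.955,13.635): [(32.4778, 10.2267) (32.2452, 7.586) (52.4134, 12.0118) (50.2325, 29) (41.4625, 29)]  |A|=279.7173
7. ⊥bis P6·P5 via (50.55,22.015): [(41.3621, 28.7903) (32.4778, 10.2267) (32.2452, 7.586) (52.4134, 12.0118) (51.1898, 21.5432)]  |A|=245.6253
8. ⊥bis P6·P7 via (38.14,13.22): [(41.3621, 28.7903) (35.9217, 17.4227) (40.1932, 9.3301) (52.4134, 12.0118) (51.1898, 21.5432)]  |A|=206.0302
9. ⊥bis P6·P8 via (43.26,20.865): [(45.8178, 25.5046) (38.5828, 12.3812) (40.1932, 9.3301) (52.4134, 12.0118) (51.1898, 21.5432)]  |A|=136.0677
10. ⊥bis P6·P9 via (38.315,10.965): [(45.8178, 25.5046) (38.5828, 12.3812) (40.1932, 9.3301) (52.4134, 12.0118) (51.1898, 21.5432)]  |A|=136.0677
11. canonical 5-gon: [(45.8178, 25.5046) (38.5828, 12.3812) (40.1932, 9.3301) (52.4134, 12.0118) (51.1898, 21.5432)]
12. shoelace: 136.0677

Area of P6's cell: 136.0677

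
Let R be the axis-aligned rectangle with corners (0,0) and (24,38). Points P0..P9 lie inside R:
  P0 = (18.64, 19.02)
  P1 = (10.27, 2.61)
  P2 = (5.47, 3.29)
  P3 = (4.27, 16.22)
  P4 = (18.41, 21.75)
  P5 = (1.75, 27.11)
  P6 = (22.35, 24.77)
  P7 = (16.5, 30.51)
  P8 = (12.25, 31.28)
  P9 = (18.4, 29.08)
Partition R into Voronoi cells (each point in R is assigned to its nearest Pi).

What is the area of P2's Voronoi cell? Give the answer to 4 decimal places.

Area of P2's cell: 79.0739

1. box [0,24]×[0,38]: [(0, 0) (24, 0) (24, 38) (0, 38)]
2. ⊥bis P2·P0 via (12.055,11.155): [(0, 21.2481) (0, 0) (24, 0) (24, 1.154)]  |A|=268.8252
3. ⊥bis P2·P1 via (7.87,2.95): [(9.3529, 13.4174) (0, 21.2481) (0, 0) (7.4521, 0)]  |A|=149.359
4. ⊥bis P2·P3 via (4.87,9.755): [(8.8869, 10.1278) (0, 9.303) (0, 0) (7.4521, 0)]  |A|=79.0739
5. ⊥bis P2·P4 via (11.94,12.52): [(8.8869, 10.1278) (0, 9.303) (0, 0) (7.4521, 0)]  |A|=79.0739
6. ⊥bis P2·P5 via (3.61,15.2): [(8.8869, 10.1278) (0, 9.303) (0, 0) (7.4521, 0)]  |A|=79.0739
7. ⊥bis P2·P6 via (13.91,14.03): [(8.8869, 10.1278) (0, 9.303) (0, 0) (7.4521, 0)]  |A|=79.0739
8. ⊥bis P2·P7 via (10.985,16.9): [(8.8869, 10.1278) (0, 9.303) (0, 0) (7.4521, 0)]  |A|=79.0739
9. ⊥bis P2·P8 via (8.86,17.285): [(8.8869, 10.1278) (0, 9.303) (0, 0) (7.4521, 0)]  |A|=79.0739
10. ⊥bis P2·P9 via (11.935,16.185): [(8.8869, 10.1278) (0, 9.303) (0, 0) (7.4521, 0)]  |A|=79.0739
11. canonical 4-gon: [(8.8869, 10.1278) (0, 9.303) (0, 0) (7.4521, 0)]
12. shoelace: 79.0739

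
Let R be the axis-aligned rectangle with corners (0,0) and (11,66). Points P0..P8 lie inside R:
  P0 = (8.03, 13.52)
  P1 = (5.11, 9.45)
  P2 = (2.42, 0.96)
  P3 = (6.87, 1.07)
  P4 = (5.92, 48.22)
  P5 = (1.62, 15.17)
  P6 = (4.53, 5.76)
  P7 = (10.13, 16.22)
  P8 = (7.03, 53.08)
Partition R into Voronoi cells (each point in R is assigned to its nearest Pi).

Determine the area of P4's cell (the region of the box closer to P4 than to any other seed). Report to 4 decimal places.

1. box [0,11]×[0,66]: [(0, 0) (11, 0) (11, 66) (0, 66)]
2. ⊥bis P4·P0 via (6.975,30.87): [(0, 30.4459) (11, 31.1147) (11, 66) (0, 66)]  |A|=387.4166
3. ⊥bis P4·P1 via (5.515,28.835): [(0, 30.4459) (11, 31.1147) (11, 66) (0, 66)]  |A|=387.4166
4. ⊥bis P4·P2 via (4.17,24.59): [(0, 30.4459) (11, 31.1147) (11, 66) (0, 66)]  |A|=387.4166
5. ⊥bis P4·P3 via (6.395,24.645): [(0, 30.4459) (11, 31.1147) (11, 66) (0, 66)]  |A|=387.4166
6. ⊥bis P4·P5 via (3.77,31.695): [(0, 32.1855) (9.1122, 31) (11, 31.1147) (11, 66) (0, 66)]  |A|=379.4907
7. ⊥bis P4·P6 via (5.225,26.99): [(0, 32.1855) (9.1122, 31) (11, 31.1147) (11, 66) (0, 66)]  |A|=379.4907
8. ⊥bis P4·P7 via (8.025,32.22): [(0, 32.1855) (3.903, 31.6777) (11, 32.6114) (11, 66) (0, 66)]  |A|=373.2411
9. ⊥bis P4·P8 via (6.475,50.65): [(0, 52.1289) (0, 32.1855) (3.903, 31.6777) (11, 32.6114) (11, 49.6165)]  |A|=206.8406
10. canonical 5-gon: [(0, 52.1289) (0, 32.1855) (3.903, 31.6777) (11, 32.6114) (11, 49.6165)]
11. shoelace: 206.8406

Area of P4's cell: 206.8406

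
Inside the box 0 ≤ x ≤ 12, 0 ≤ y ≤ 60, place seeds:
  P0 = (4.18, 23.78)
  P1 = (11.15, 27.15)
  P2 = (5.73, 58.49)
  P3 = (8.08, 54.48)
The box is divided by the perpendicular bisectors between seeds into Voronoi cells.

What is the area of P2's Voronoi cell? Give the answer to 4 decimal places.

1. box [0,12]×[0,60]: [(0, 0) (12, 0) (12, 60) (0, 60)]
2. ⊥bis P2·P0 via (4.955,41.135): [(0, 41.3563) (12, 40.8204) (12, 60) (0, 60)]  |A|=226.94
3. ⊥bis P2·P1 via (8.44,42.82): [(0, 41.3604) (12, 43.4357) (12, 60) (0, 60)]  |A|=211.2237
4. ⊥bis P2·P3 via (6.905,56.485): [(0, 52.4384) (12, 59.4708) (12, 60) (0, 60)]  |A|=48.5443
5. canonical 4-gon: [(0, 52.4384) (12, 59.4708) (12, 60) (0, 60)]
6. shoelace: 48.5443

Area of P2's cell: 48.5443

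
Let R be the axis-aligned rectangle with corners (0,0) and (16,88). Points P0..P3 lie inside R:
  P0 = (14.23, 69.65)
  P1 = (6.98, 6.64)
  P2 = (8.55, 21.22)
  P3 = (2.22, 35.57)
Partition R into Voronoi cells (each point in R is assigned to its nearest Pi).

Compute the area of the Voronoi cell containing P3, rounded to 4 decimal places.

1. box [0,16]×[0,88]: [(0, 0) (16, 0) (16, 88) (0, 88)]
2. ⊥bis P3·P0 via (8.225,52.61): [(0, 55.5085) (0, 0) (16, 0) (16, 49.87)]  |A|=843.0287
3. ⊥bis P3·P1 via (4.6,21.105): [(0, 55.5085) (0, 20.3481) (16, 22.9807) (16, 49.87)]  |A|=496.398
4. ⊥bis P3·P2 via (5.385,28.395): [(0, 55.5085) (0, 26.0196) (16, 33.0774) (16, 49.87)]  |A|=370.2524
5. canonical 4-gon: [(0, 55.5085) (0, 26.0196) (16, 33.0774) (16, 49.87)]
6. shoelace: 370.2524

Area of P3's cell: 370.2524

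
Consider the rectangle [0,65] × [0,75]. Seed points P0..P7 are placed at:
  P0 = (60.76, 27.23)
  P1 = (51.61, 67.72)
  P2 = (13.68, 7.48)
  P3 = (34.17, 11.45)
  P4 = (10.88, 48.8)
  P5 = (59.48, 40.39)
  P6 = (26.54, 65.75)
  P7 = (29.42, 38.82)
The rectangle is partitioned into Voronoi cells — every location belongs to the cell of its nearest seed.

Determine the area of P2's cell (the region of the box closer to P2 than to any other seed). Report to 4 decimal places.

Area of P2's cell: 622.0274

1. box [0,65]×[0,75]: [(0, 0) (65, 0) (65, 75) (0, 75)]
2. ⊥bis P2·P0 via (37.22,17.355): [(0, 0) (44.5004, 0) (13.038, 75) (0, 75)]  |A|=2157.6899
3. ⊥bis P2·P1 via (32.645,37.6): [(0, 58.1549) (0, 0) (44.5004, 0) (27.321, 40.9523)]  |A|=1705.6199
4. ⊥bis P2·P3 via (23.925,9.465): [(16.5047, 47.7627) (0, 58.1549) (0, 0) (25.7589, 0)]  |A|=1095.0711
5. ⊥bis P2·P4 via (12.28,28.14): [(20.2026, 28.6769) (0, 27.3079) (0, 0) (25.7589, 0)]  |A|=645.1874
6. ⊥bis P2·P5 via (36.58,23.935): [(20.2026, 28.6769) (0, 27.3079) (0, 0) (25.7589, 0)]  |A|=645.1874
7. ⊥bis P2·P6 via (20.11,36.615): [(20.2026, 28.6769) (0, 27.3079) (0, 0) (25.7589, 0)]  |A|=645.1874
8. ⊥bis P2·P7 via (21.55,23.15): [(21.2437, 23.3038) (11.6935, 28.1003) (0, 27.3079) (0, 0) (25.7589, 0)]  |A|=622.0274
9. canonical 5-gon: [(21.2437, 23.3038) (11.6935, 28.1003) (0, 27.3079) (0, 0) (25.7589, 0)]
10. shoelace: 622.0274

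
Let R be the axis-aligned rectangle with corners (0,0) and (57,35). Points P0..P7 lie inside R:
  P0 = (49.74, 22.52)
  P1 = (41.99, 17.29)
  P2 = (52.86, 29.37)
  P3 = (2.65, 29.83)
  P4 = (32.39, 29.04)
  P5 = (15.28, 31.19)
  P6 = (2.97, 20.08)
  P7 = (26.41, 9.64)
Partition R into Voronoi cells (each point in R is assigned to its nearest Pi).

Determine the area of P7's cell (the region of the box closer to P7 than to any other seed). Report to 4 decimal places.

Area of P7's cell: 466.8724

1. box [0,57]×[0,35]: [(0, 0) (57, 0) (57, 35) (0, 35)]
2. ⊥bis P7·P0 via (38.075,16.08): [(0, 0) (46.9524, 0) (27.6297, 35) (0, 35)]  |A|=1305.1867
3. ⊥bis P7·P1 via (34.2,13.465): [(0, 0) (40.8115, 0) (23.626, 35) (0, 35)]  |A|=1127.6565
4. ⊥bis P7·P2 via (39.635,19.505): [(0, 0) (40.8115, 0) (23.626, 35) (0, 35)]  |A|=1127.6565
5. ⊥bis P7·P3 via (14.53,19.735): [(0, 2.6358) (0, 0) (40.8115, 0) (25.0453, 32.1096)]  |A|=688.227
6. ⊥bis P7·P4 via (29.4,19.34): [(17.3505, 23.0542) (0, 2.6358) (0, 0) (40.8115, 0) (31.6569, 18.6443)]  |A|=606.4859
7. ⊥bis P7·P5 via (20.845,20.415): [(22.739, 21.3932) (10.6206, 15.1344) (0, 2.6358) (0, 0) (40.8115, 0) (31.6569, 18.6443)]  |A|=579.5586
8. ⊥bis P7·P6 via (14.69,14.86): [(22.739, 21.3932) (16.0645, 17.946) (8.0715, 0) (40.8115, 0) (31.6569, 18.6443)]  |A|=466.8724
9. canonical 5-gon: [(22.739, 21.3932) (16.0645, 17.946) (8.0715, 0) (40.8115, 0) (31.6569, 18.6443)]
10. shoelace: 466.8724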